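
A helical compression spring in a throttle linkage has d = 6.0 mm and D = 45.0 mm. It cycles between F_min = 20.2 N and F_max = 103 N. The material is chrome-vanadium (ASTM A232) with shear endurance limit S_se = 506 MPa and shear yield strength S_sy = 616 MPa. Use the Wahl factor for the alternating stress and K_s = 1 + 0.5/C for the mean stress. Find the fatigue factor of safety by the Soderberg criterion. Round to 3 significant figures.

C = D/d = 45.0/6.0 = 7.5000; K_W = (4C−1)/(4C−4)+0.615/C = 1.1974; K_s = 1+0.5/C = 1.0667
F_a = (F_max−F_min)/2 = 41.4 N; F_m = (F_max+F_min)/2 = 61.6 N
τ_a = K_W·8F_aD/(πd³) = 1.1974 × 21.963 = 26.299 MPa
τ_m = K_s·8F_mD/(πd³) = 1.0667 × 32.68 = 34.858 MPa
Soderberg: 1/n_f = τ_a/S_se + τ_m/S_sy = 26.299/506 + 34.858/616 = 0.05197 + 0.05659 = 0.10856
n_f = 1/0.10856 = 9.211

9.21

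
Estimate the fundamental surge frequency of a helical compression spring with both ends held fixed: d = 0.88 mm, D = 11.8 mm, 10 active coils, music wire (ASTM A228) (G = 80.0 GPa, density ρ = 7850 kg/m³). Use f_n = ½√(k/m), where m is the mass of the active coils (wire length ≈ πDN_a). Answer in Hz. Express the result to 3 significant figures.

k = Gd⁴/(8D³N_a) = (80.0×10³)(0.88⁴)/(8·11.8³·10) = 0.36499 N/mm = 364.99 N/m
Wire length L = πDN_a = π·11.8·10 = 370.71 mm
m = ρ·(πd²/4)·L = 7850 × 0.60821×10⁻⁶ m² × 0.37071 m = 0.0017699 kg
f_n = ½√(k/m) = 0.5·√(364.99/0.0017699) = 0.5·√(2.0622e+05) = 227.06 Hz

227 Hz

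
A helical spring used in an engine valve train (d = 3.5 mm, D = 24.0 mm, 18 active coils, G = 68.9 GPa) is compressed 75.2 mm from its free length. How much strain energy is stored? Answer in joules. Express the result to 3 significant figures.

k = Gd⁴/(8D³N_a) = (68.9×10³)(3.5⁴)/(8·24.0³·18) = 5.1939 N/mm
U = ½kδ² = 0.5 × 5.1939 × 75.2² = 14686 N·mm = 14.686 J

14.7 J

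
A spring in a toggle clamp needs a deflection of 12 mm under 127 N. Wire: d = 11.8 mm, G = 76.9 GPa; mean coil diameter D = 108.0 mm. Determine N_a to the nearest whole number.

Required rate k = F/δ = 127/12 = 10.583 N/mm
N_a = Gd⁴/(8D³k) = (76.9×10³ × 11.8⁴)/(8 × 108.0³ × 10.583)
    = 1.49092e+09 / 1.06656e+08 = 13.98 → 14 coils

14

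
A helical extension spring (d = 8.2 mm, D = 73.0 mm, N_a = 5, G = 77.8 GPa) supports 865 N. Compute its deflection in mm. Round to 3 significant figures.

k = Gd⁴/(8D³N_a) = (77.8×10³)(8.2⁴)/(8·73.0³·5) = 22.605 N/mm
δ = F/k = 865 / 22.605 = 38.266 mm

38.3 mm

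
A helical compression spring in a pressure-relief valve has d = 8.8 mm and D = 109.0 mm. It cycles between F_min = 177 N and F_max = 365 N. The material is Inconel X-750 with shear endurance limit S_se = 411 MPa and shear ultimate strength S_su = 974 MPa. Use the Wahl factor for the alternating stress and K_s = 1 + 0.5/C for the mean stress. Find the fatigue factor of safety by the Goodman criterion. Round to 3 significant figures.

4.51

C = D/d = 109.0/8.8 = 12.3864; K_W = (4C−1)/(4C−4)+0.615/C = 1.1155; K_s = 1+0.5/C = 1.0404
F_a = (F_max−F_min)/2 = 94 N; F_m = (F_max+F_min)/2 = 271 N
τ_a = K_W·8F_aD/(πd³) = 1.1155 × 38.287 = 42.709 MPa
τ_m = K_s·8F_mD/(πd³) = 1.0404 × 110.38 = 114.84 MPa
Goodman: 1/n_f = τ_a/S_se + τ_m/S_su = 42.709/411 + 114.84/974 = 0.10392 + 0.11790 = 0.22182
n_f = 1/0.22182 = 4.508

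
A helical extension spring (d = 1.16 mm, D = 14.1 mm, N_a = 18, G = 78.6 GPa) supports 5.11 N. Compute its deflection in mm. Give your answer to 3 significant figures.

k = Gd⁴/(8D³N_a) = (78.6×10³)(1.16⁴)/(8·14.1³·18) = 0.35256 N/mm
δ = F/k = 5.11 / 0.35256 = 14.494 mm

14.5 mm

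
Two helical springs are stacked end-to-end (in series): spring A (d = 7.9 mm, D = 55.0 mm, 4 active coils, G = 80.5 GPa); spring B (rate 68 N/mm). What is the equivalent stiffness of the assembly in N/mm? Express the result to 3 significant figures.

31.6 N/mm

k_A = Gd⁴/(8D³N_a) = (80.5×10³)(7.9⁴)/(8·55.0³·4) = 58.893 N/mm
Series: 1/k_eq = 1/58.893 + 1/68 = 0.031686; k_eq = 31.56 N/mm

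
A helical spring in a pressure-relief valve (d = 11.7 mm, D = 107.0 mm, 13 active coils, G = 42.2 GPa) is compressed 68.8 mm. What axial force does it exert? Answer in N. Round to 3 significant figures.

427 N

k = Gd⁴/(8D³N_a) = (42.2×10³)(11.7⁴)/(8·107.0³·13) = 6.2068 N/mm
F = k·δ = 6.2068 × 68.8 = 427.03 N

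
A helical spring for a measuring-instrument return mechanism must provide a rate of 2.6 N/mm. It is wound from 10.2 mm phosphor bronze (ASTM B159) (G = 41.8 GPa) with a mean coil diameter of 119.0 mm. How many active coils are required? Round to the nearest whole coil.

N_a = Gd⁴/(8D³k) = (41.8×10³ × 10.2⁴)/(8 × 119.0³ × 2.6)
    = 4.52457e+08 / 3.50513e+07 = 12.91 → 13 coils

13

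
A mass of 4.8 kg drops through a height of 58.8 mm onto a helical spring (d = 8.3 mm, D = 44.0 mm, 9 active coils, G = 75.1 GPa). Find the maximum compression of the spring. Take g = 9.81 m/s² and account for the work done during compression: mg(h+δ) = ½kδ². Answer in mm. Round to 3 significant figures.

k = Gd⁴/(8D³N_a) = (75.1×10³)(8.3⁴)/(8·44.0³·9) = 58.111 N/mm
W = mg = 4.8 × 9.81 = 47.088 N
½kδ² − Wδ − Wh = 0 → δ = (W + √(W² + 2kWh))/k
δ = (47.088 + √(2217.3 + 321795))/58.111 = (47.088 + 569.22)/58.111 = 10.606 mm

10.6 mm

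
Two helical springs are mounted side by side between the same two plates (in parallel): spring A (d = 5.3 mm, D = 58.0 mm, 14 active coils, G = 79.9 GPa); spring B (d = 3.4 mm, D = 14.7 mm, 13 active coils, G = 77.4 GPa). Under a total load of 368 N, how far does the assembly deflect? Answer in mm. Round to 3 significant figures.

10.8 mm

k_A = Gd⁴/(8D³N_a) = (79.9×10³)(5.3⁴)/(8·58.0³·14) = 2.885 N/mm
k_B = Gd⁴/(8D³N_a) = (77.4×10³)(3.4⁴)/(8·14.7³·13) = 31.309 N/mm
Parallel: k_eq = 2.885 + 31.309 = 34.194 N/mm
δ = F/k_eq = 368/34.194 = 10.762 mm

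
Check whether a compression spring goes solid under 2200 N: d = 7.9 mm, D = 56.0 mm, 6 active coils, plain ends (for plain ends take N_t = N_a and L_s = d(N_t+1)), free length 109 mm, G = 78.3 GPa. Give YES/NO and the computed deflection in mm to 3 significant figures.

YES, δ = 60.8 mm

k = Gd⁴/(8D³N_a) = (78.3×10³)(7.9⁴)/(8·56.0³·6) = 36.18 N/mm
N_t = 6; L_s = 7.9·7 = 55.3 mm; δ_solid = L₀ − L_s = 109 − 55.3 = 53.7 mm
δ = F/k = 2200/36.18 = 60.808 mm
δ ≥ δ_solid → spring goes solid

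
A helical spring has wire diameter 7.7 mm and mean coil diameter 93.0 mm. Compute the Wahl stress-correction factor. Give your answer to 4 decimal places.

1.1186

C = D/d = 93.0/7.7 = 12.0779
K_W = (4C−1)/(4C−4) + 0.615/C = 47.312/44.312 + 0.0509 = 1.1186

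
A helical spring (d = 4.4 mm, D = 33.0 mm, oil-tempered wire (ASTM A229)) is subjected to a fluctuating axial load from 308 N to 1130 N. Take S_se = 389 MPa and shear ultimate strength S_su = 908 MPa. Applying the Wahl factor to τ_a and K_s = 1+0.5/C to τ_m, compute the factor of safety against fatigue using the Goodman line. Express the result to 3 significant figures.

0.480

C = D/d = 33.0/4.4 = 7.5000; K_W = (4C−1)/(4C−4)+0.615/C = 1.1974; K_s = 1+0.5/C = 1.0667
F_a = (F_max−F_min)/2 = 411 N; F_m = (F_max+F_min)/2 = 719 N
τ_a = K_W·8F_aD/(πd³) = 1.1974 × 405.45 = 485.48 MPa
τ_m = K_s·8F_mD/(πd³) = 1.0667 × 709.29 = 756.58 MPa
Goodman: 1/n_f = τ_a/S_se + τ_m/S_su = 485.48/389 + 756.58/908 = 1.24802 + 0.83324 = 2.0813
n_f = 1/2.0813 = 0.4805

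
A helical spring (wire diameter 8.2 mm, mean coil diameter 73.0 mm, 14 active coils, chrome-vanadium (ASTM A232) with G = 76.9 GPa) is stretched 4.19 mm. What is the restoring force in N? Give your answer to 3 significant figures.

33.4 N

k = Gd⁴/(8D³N_a) = (76.9×10³)(8.2⁴)/(8·73.0³·14) = 7.9799 N/mm
F = k·δ = 7.9799 × 4.19 = 33.436 N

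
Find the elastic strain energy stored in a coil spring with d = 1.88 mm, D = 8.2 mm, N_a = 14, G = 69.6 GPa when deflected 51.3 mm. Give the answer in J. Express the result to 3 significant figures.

18.5 J

k = Gd⁴/(8D³N_a) = (69.6×10³)(1.88⁴)/(8·8.2³·14) = 14.079 N/mm
U = ½kδ² = 0.5 × 14.079 × 51.3² = 18526 N·mm = 18.526 J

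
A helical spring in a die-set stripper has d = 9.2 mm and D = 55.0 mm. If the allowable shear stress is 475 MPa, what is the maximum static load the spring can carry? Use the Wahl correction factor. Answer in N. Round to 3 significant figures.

2110 N

C = D/d = 55.0/9.2 = 5.9783
K_W = (4C−1)/(4C−4) + 0.615/C = 22.913/19.913 + 0.1029 = 1.2535
τ_max = K·8FD/(πd³) → F_max = τ_allow·πd³/(8DK)
F_max = 475·π·9.2³/(8·55.0·1.2535) = 1.162e+06/551.55 = 2106.8 N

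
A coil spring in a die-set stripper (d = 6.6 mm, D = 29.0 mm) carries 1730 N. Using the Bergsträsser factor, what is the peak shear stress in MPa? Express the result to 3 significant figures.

597 MPa

Spring index C = D/d = 29.0/6.6 = 4.3939
K_B = (4C+2)/(4C−3) = 19.576/14.576 = 1.3430
τ₀ = 8FD/(πd³) = 8·1730·29.0/(π·6.6³) = 401360/903.2 = 444.38 MPa
τ_max = K·τ₀ = 1.3430 × 444.38 = 596.82 MPa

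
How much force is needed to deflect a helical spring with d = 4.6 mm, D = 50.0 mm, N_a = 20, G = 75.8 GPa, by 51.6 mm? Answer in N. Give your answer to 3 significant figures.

87.6 N

k = Gd⁴/(8D³N_a) = (75.8×10³)(4.6⁴)/(8·50.0³·20) = 1.697 N/mm
F = k·δ = 1.697 × 51.6 = 87.563 N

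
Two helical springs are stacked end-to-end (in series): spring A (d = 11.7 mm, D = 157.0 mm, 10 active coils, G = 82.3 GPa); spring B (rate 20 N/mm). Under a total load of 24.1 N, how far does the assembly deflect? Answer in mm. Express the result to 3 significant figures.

k_A = Gd⁴/(8D³N_a) = (82.3×10³)(11.7⁴)/(8·157.0³·10) = 4.9814 N/mm
Series: 1/k_eq = 1/4.9814 + 1/20 = 0.25075; k_eq = 3.9881 N/mm
δ = F/k_eq = 24.1/3.9881 = 6.043 mm

6.04 mm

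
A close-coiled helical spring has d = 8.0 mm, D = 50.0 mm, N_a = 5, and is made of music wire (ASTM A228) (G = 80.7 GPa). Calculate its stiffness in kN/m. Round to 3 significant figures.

k = Gd⁴/(8D³N_a) = (80.7×10³ × 8.0⁴) / (8 × 50.0³ × 5)
  = 3.30547e+08 / 5e+06 = 66.109 N/mm

66.1 kN/m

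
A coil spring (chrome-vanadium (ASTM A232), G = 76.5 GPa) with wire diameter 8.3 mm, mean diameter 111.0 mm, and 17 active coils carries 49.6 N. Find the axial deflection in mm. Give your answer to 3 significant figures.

25.4 mm

k = Gd⁴/(8D³N_a) = (76.5×10³)(8.3⁴)/(8·111.0³·17) = 1.9519 N/mm
δ = F/k = 49.6 / 1.9519 = 25.411 mm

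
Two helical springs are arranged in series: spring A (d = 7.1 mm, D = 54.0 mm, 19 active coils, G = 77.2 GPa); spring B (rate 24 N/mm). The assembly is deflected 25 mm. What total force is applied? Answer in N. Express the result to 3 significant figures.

153 N

k_A = Gd⁴/(8D³N_a) = (77.2×10³)(7.1⁴)/(8·54.0³·19) = 8.1965 N/mm
Series: 1/k_eq = 1/8.1965 + 1/24 = 0.16367; k_eq = 6.1098 N/mm
F = k_eq·δ = 6.1098·25 = 152.75 N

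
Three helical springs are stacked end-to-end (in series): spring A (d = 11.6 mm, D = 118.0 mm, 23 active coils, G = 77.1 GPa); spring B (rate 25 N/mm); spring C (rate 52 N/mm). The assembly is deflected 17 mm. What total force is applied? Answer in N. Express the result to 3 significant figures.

61.6 N

k_A = Gd⁴/(8D³N_a) = (77.1×10³)(11.6⁴)/(8·118.0³·23) = 4.6177 N/mm
Series: 1/k_eq = 1/4.6177 + 1/25 + 1/52 = 0.27579; k_eq = 3.6259 N/mm
F = k_eq·δ = 3.6259·17 = 61.641 N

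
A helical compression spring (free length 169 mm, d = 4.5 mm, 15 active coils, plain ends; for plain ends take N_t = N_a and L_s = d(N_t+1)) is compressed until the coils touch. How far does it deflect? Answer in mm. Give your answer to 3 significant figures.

97.0 mm

N_t = 15; L_s = 4.5·16 = 72 mm
δ_solid = L₀ − L_s = 169 − 72 = 97 mm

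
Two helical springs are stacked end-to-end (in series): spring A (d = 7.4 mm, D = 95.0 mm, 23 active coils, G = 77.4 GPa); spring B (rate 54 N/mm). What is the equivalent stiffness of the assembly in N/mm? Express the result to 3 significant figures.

k_A = Gd⁴/(8D³N_a) = (77.4×10³)(7.4⁴)/(8·95.0³·23) = 1.4712 N/mm
Series: 1/k_eq = 1/1.4712 + 1/54 = 0.69822; k_eq = 1.4322 N/mm

1.43 N/mm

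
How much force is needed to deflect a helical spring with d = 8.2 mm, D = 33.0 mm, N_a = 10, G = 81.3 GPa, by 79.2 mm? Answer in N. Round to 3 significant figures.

10100 N

k = Gd⁴/(8D³N_a) = (81.3×10³)(8.2⁴)/(8·33.0³·10) = 127.85 N/mm
F = k·δ = 127.85 × 79.2 = 10126 N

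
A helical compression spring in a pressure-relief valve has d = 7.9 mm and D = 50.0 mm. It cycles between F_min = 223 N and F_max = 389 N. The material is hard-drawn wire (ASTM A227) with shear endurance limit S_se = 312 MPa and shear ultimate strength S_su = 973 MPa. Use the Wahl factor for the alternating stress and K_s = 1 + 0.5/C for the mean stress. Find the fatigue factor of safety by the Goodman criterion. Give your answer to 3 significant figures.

C = D/d = 50.0/7.9 = 6.3291; K_W = (4C−1)/(4C−4)+0.615/C = 1.2379; K_s = 1+0.5/C = 1.0790
F_a = (F_max−F_min)/2 = 83 N; F_m = (F_max+F_min)/2 = 306 N
τ_a = K_W·8F_aD/(πd³) = 1.2379 × 21.434 = 26.534 MPa
τ_m = K_s·8F_mD/(πd³) = 1.0790 × 79.022 = 85.265 MPa
Goodman: 1/n_f = τ_a/S_se + τ_m/S_su = 26.534/312 + 85.265/973 = 0.08504 + 0.08763 = 0.17267
n_f = 1/0.17267 = 5.791

5.79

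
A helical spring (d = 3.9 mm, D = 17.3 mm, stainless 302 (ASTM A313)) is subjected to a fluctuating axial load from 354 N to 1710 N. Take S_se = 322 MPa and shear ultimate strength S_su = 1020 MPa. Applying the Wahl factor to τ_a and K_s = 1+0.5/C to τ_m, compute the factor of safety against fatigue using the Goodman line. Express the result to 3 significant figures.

0.338

C = D/d = 17.3/3.9 = 4.4359; K_W = (4C−1)/(4C−4)+0.615/C = 1.3569; K_s = 1+0.5/C = 1.1127
F_a = (F_max−F_min)/2 = 678 N; F_m = (F_max+F_min)/2 = 1032 N
τ_a = K_W·8F_aD/(πd³) = 1.3569 × 503.53 = 683.25 MPa
τ_m = K_s·8F_mD/(πd³) = 1.1127 × 766.43 = 852.82 MPa
Goodman: 1/n_f = τ_a/S_se + τ_m/S_su = 683.25/322 + 852.82/1020 = 2.12189 + 0.83610 = 2.958
n_f = 1/2.958 = 0.3381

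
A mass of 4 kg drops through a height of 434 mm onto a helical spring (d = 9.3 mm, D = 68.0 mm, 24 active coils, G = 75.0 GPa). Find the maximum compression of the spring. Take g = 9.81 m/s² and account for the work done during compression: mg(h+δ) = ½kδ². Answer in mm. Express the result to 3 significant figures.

k = Gd⁴/(8D³N_a) = (75.0×10³)(9.3⁴)/(8·68.0³·24) = 9.2932 N/mm
W = mg = 4 × 9.81 = 39.24 N
½kδ² − Wδ − Wh = 0 → δ = (W + √(W² + 2kWh))/k
δ = (39.24 + √(1539.8 + 316529))/9.2932 = (39.24 + 563.98)/9.2932 = 64.909 mm

64.9 mm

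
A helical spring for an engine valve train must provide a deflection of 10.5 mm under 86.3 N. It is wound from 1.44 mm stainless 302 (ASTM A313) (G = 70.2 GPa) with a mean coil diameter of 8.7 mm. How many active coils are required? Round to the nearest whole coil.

7

Required rate k = F/δ = 86.3/10.5 = 8.219 N/mm
N_a = Gd⁴/(8D³k) = (70.2×10³ × 1.44⁴)/(8 × 8.7³ × 8.219)
    = 301847 / 43298.1 = 6.971 → 7 coils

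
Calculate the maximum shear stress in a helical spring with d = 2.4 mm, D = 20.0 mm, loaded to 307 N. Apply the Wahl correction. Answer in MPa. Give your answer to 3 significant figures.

1330 MPa

Spring index C = D/d = 20.0/2.4 = 8.3333
K_W = (4C−1)/(4C−4) + 0.615/C = 32.333/29.333 + 0.0738 = 1.1761
τ₀ = 8FD/(πd³) = 8·307·20.0/(π·2.4³) = 49120/43.429 = 1131 MPa
τ_max = K·τ₀ = 1.1761 × 1131 = 1330.2 MPa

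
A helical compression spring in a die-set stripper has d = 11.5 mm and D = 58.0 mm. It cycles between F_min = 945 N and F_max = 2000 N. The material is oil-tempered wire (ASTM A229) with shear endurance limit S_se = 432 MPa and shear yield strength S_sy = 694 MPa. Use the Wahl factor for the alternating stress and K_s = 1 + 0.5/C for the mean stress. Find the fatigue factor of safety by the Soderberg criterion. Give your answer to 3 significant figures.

C = D/d = 58.0/11.5 = 5.0435; K_W = (4C−1)/(4C−4)+0.615/C = 1.3074; K_s = 1+0.5/C = 1.0991
F_a = (F_max−F_min)/2 = 527.5 N; F_m = (F_max+F_min)/2 = 1472.5 N
τ_a = K_W·8F_aD/(πd³) = 1.3074 × 51.227 = 66.975 MPa
τ_m = K_s·8F_mD/(πd³) = 1.0991 × 143 = 157.17 MPa
Soderberg: 1/n_f = τ_a/S_se + τ_m/S_sy = 66.975/432 + 157.17/694 = 0.15503 + 0.22648 = 0.38151
n_f = 1/0.38151 = 2.621

2.62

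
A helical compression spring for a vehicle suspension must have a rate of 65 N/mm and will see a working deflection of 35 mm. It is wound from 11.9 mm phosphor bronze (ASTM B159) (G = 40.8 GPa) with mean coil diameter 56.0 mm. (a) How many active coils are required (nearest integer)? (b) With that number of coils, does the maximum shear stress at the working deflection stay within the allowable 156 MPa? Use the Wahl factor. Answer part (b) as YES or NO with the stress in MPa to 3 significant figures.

(a) 9 coils; (b) NO, τ_max = 255 MPa

N_a = Gd⁴/(8D³k) = (40.8×10³)(11.9⁴)/(8·56.0³·65) = 8.959 → N_a = 9
Actual rate k = Gd⁴/(8D³·9) = 64.707 N/mm
Working load F = kδ = 64.707·35 = 2264.7 N
C = 56.0/11.9 = 4.7059; K_W = (4C−1)/(4C−4)+0.615/C = 1.3331
τ_max = K_W·8FD/(πd³) = 1.3331·191.65 = 255.48 MPa
τ_max > 156 MPa → exceeds allowable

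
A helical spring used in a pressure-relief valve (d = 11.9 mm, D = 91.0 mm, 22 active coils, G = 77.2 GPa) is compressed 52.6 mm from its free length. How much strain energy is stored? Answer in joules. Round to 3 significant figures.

k = Gd⁴/(8D³N_a) = (77.2×10³)(11.9⁴)/(8·91.0³·22) = 11.673 N/mm
U = ½kδ² = 0.5 × 11.673 × 52.6² = 16148 N·mm = 16.148 J

16.1 J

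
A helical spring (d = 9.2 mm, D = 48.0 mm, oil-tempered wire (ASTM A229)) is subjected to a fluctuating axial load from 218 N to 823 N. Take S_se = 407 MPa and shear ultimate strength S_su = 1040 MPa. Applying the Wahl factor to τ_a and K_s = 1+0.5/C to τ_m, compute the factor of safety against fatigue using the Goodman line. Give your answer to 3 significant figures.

4.21

C = D/d = 48.0/9.2 = 5.2174; K_W = (4C−1)/(4C−4)+0.615/C = 1.2957; K_s = 1+0.5/C = 1.0958
F_a = (F_max−F_min)/2 = 302.5 N; F_m = (F_max+F_min)/2 = 520.5 N
τ_a = K_W·8F_aD/(πd³) = 1.2957 × 47.484 = 61.525 MPa
τ_m = K_s·8F_mD/(πd³) = 1.0958 × 81.703 = 89.533 MPa
Goodman: 1/n_f = τ_a/S_se + τ_m/S_su = 61.525/407 + 89.533/1040 = 0.15117 + 0.08609 = 0.23726
n_f = 1/0.23726 = 4.215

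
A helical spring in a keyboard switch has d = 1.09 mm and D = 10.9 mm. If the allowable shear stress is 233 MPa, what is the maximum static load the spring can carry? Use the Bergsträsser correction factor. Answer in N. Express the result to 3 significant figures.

9.58 N

C = D/d = 10.9/1.09 = 10.0000
K_B = (4C+2)/(4C−3) = 42.000/37.000 = 1.1351
τ_max = K·8FD/(πd³) → F_max = τ_allow·πd³/(8DK)
F_max = 233·π·1.09³/(8·10.9·1.1351) = 947.95/98.984 = 9.5768 N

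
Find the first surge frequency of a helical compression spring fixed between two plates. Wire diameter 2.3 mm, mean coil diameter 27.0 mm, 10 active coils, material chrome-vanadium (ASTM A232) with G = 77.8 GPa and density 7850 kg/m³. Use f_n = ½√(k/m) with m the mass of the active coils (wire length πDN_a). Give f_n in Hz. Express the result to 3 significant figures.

112 Hz

k = Gd⁴/(8D³N_a) = (77.8×10³)(2.3⁴)/(8·27.0³·10) = 1.3826 N/mm = 1382.6 N/m
Wire length L = πDN_a = π·27.0·10 = 848.23 mm
m = ρ·(πd²/4)·L = 7850 × 4.1548×10⁻⁶ m² × 0.84823 m = 0.027665 kg
f_n = ½√(k/m) = 0.5·√(1382.6/0.027665) = 0.5·√(49978) = 111.78 Hz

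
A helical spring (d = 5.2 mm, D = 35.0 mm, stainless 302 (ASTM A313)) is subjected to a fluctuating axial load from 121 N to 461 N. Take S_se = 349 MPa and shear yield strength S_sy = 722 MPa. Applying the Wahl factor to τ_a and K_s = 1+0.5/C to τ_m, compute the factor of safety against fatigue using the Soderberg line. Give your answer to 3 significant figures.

C = D/d = 35.0/5.2 = 6.7308; K_W = (4C−1)/(4C−4)+0.615/C = 1.2222; K_s = 1+0.5/C = 1.0743
F_a = (F_max−F_min)/2 = 170 N; F_m = (F_max+F_min)/2 = 291 N
τ_a = K_W·8F_aD/(πd³) = 1.2222 × 107.76 = 131.71 MPa
τ_m = K_s·8F_mD/(πd³) = 1.0743 × 184.46 = 198.16 MPa
Soderberg: 1/n_f = τ_a/S_se + τ_m/S_sy = 131.71/349 + 198.16/722 = 0.37738 + 0.27446 = 0.65184
n_f = 1/0.65184 = 1.534

1.53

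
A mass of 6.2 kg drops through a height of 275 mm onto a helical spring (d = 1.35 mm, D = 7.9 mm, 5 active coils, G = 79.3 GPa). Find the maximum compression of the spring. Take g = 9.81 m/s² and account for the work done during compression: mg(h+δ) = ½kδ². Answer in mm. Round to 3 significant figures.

k = Gd⁴/(8D³N_a) = (79.3×10³)(1.35⁴)/(8·7.9³·5) = 13.356 N/mm
W = mg = 6.2 × 9.81 = 60.822 N
½kδ² − Wδ − Wh = 0 → δ = (W + √(W² + 2kWh))/k
δ = (60.822 + √(3699.3 + 446777))/13.356 = (60.822 + 671.17)/13.356 = 54.808 mm

54.8 mm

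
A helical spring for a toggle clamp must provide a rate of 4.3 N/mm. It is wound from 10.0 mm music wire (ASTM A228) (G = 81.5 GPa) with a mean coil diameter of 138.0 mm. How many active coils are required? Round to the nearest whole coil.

9

N_a = Gd⁴/(8D³k) = (81.5×10³ × 10.0⁴)/(8 × 138.0³ × 4.3)
    = 8.15e+08 / 9.04057e+07 = 9.015 → 9 coils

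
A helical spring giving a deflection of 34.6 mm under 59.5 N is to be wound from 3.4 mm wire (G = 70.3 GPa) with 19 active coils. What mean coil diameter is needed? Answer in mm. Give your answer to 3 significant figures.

Required rate k = F/δ = 59.5/34.6 = 1.7197 N/mm
D = (Gd⁴/(8N_a·k))^(1/3) = (70.3×10³·3.4⁴/(8·19·1.7197))^(1/3)
  = (35940.7)^(1/3) = 33.0011 mm

33.0 mm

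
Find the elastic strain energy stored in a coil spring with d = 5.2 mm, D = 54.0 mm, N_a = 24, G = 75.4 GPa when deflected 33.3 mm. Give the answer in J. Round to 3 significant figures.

k = Gd⁴/(8D³N_a) = (75.4×10³)(5.2⁴)/(8·54.0³·24) = 1.8235 N/mm
U = ½kδ² = 0.5 × 1.8235 × 33.3² = 1011 N·mm = 1.011 J

1.01 J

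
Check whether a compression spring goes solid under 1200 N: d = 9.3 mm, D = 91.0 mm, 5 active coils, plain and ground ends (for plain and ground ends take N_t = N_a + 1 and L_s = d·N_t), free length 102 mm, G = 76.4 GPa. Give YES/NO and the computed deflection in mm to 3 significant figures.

YES, δ = 63.3 mm

k = Gd⁴/(8D³N_a) = (76.4×10³)(9.3⁴)/(8·91.0³·5) = 18.96 N/mm
N_t = 6; L_s = 9.3·6 = 55.8 mm; δ_solid = L₀ − L_s = 102 − 55.8 = 46.2 mm
δ = F/k = 1200/18.96 = 63.291 mm
δ ≥ δ_solid → spring goes solid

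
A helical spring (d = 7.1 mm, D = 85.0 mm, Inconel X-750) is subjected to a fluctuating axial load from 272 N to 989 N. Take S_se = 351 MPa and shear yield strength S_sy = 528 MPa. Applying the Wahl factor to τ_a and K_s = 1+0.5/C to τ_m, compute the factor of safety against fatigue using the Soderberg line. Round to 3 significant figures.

0.693

C = D/d = 85.0/7.1 = 11.9718; K_W = (4C−1)/(4C−4)+0.615/C = 1.1197; K_s = 1+0.5/C = 1.0418
F_a = (F_max−F_min)/2 = 358.5 N; F_m = (F_max+F_min)/2 = 630.5 N
τ_a = K_W·8F_aD/(πd³) = 1.1197 × 216.81 = 242.76 MPa
τ_m = K_s·8F_mD/(πd³) = 1.0418 × 381.3 = 397.23 MPa
Soderberg: 1/n_f = τ_a/S_se + τ_m/S_sy = 242.76/351 + 397.23/528 = 0.69164 + 0.75232 = 1.444
n_f = 1/1.444 = 0.6925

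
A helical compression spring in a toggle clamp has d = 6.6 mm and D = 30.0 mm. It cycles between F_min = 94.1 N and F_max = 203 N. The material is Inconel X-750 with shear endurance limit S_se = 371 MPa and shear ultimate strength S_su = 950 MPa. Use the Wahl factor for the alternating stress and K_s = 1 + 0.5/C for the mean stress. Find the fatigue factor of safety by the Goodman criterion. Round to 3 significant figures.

C = D/d = 30.0/6.6 = 4.5455; K_W = (4C−1)/(4C−4)+0.615/C = 1.3468; K_s = 1+0.5/C = 1.1100
F_a = (F_max−F_min)/2 = 54.45 N; F_m = (F_max+F_min)/2 = 148.55 N
τ_a = K_W·8F_aD/(πd³) = 1.3468 × 14.469 = 19.487 MPa
τ_m = K_s·8F_mD/(πd³) = 1.1100 × 39.473 = 43.815 MPa
Goodman: 1/n_f = τ_a/S_se + τ_m/S_su = 19.487/371 + 43.815/950 = 0.05253 + 0.04612 = 0.098647
n_f = 1/0.098647 = 10.14

10.1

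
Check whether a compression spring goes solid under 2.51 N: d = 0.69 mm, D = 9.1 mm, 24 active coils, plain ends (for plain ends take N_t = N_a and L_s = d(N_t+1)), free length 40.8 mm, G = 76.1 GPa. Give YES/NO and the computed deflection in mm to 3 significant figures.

k = Gd⁴/(8D³N_a) = (76.1×10³)(0.69⁴)/(8·9.1³·24) = 0.11922 N/mm
N_t = 24; L_s = 0.69·25 = 17.25 mm; δ_solid = L₀ − L_s = 40.8 − 17.25 = 23.55 mm
δ = F/k = 2.51/0.11922 = 21.053 mm
δ < δ_solid → spring does not go solid

NO, δ = 21.1 mm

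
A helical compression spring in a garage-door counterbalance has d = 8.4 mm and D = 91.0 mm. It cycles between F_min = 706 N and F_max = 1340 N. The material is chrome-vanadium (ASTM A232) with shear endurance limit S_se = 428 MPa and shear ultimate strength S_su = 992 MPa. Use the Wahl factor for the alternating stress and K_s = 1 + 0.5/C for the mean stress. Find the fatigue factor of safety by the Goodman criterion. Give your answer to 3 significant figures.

C = D/d = 91.0/8.4 = 10.8333; K_W = (4C−1)/(4C−4)+0.615/C = 1.1330; K_s = 1+0.5/C = 1.0462
F_a = (F_max−F_min)/2 = 317 N; F_m = (F_max+F_min)/2 = 1023 N
τ_a = K_W·8F_aD/(πd³) = 1.1330 × 123.94 = 140.43 MPa
τ_m = K_s·8F_mD/(πd³) = 1.0462 × 399.96 = 418.42 MPa
Goodman: 1/n_f = τ_a/S_se + τ_m/S_su = 140.43/428 + 418.42/992 = 0.32810 + 0.42180 = 0.7499
n_f = 1/0.7499 = 1.334

1.33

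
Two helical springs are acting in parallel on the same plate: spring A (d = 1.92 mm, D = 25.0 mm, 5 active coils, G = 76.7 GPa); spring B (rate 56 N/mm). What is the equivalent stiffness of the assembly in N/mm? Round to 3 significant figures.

57.7 N/mm

k_A = Gd⁴/(8D³N_a) = (76.7×10³)(1.92⁴)/(8·25.0³·5) = 1.6677 N/mm
Parallel: k_eq = 1.6677 + 56 = 57.668 N/mm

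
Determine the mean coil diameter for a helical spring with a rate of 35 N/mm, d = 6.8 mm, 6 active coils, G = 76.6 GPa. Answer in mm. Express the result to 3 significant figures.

D = (Gd⁴/(8N_a·k))^(1/3) = (76.6×10³·6.8⁴/(8·6·35))^(1/3)
  = (97488.9)^(1/3) = 46.0241 mm

46.0 mm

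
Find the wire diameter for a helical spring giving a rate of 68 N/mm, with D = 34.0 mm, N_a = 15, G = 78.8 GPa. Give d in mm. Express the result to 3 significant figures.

d = (8D³N_a·k / G)^(1/4) = (8·34.0³·15·68 / (78.8×10³))^0.25
  = (4070.1)^0.25 = 7.9873 mm

7.99 mm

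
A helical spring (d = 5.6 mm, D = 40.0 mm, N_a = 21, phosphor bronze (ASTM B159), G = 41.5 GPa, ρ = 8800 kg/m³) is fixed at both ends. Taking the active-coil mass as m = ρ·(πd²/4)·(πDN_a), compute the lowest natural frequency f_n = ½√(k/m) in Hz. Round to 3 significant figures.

k = Gd⁴/(8D³N_a) = (41.5×10³)(5.6⁴)/(8·40.0³·21) = 3.7959 N/mm = 3795.9 N/m
Wire length L = πDN_a = π·40.0·21 = 2638.9 mm
m = ρ·(πd²/4)·L = 8800 × 24.63×10⁻⁶ m² × 2.6389 m = 0.57198 kg
f_n = ½√(k/m) = 0.5·√(3795.9/0.57198) = 0.5·√(6636.4) = 40.732 Hz

40.7 Hz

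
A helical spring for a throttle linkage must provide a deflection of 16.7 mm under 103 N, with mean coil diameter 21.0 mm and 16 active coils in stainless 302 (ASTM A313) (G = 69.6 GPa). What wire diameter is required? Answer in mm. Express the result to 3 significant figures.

Required rate k = F/δ = 103/16.7 = 6.1677 N/mm
d = (8D³N_a·k / G)^(1/4) = (8·21.0³·16·6.1677 / (69.6×10³))^0.25
  = (105.05)^0.25 = 3.2014 mm

3.20 mm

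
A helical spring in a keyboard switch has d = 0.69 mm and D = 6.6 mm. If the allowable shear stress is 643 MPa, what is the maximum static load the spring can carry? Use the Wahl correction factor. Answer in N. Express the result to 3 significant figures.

10.9 N

C = D/d = 6.6/0.69 = 9.5652
K_W = (4C−1)/(4C−4) + 0.615/C = 37.261/34.261 + 0.0643 = 1.1519
τ_max = K·8FD/(πd³) → F_max = τ_allow·πd³/(8DK)
F_max = 643·π·0.69³/(8·6.6·1.1519) = 663.6/60.818 = 10.911 N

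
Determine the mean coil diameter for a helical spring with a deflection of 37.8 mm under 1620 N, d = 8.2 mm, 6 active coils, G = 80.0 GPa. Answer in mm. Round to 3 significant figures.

Required rate k = F/δ = 1620/37.8 = 42.857 N/mm
D = (Gd⁴/(8N_a·k))^(1/3) = (80.0×10³·8.2⁴/(8·6·42.857))^(1/3)
  = (175825)^(1/3) = 56.0222 mm

56.0 mm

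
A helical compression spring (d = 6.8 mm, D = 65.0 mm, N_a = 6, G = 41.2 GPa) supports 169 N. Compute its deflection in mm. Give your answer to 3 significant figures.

25.3 mm

k = Gd⁴/(8D³N_a) = (41.2×10³)(6.8⁴)/(8·65.0³·6) = 6.6827 N/mm
δ = F/k = 169 / 6.6827 = 25.289 mm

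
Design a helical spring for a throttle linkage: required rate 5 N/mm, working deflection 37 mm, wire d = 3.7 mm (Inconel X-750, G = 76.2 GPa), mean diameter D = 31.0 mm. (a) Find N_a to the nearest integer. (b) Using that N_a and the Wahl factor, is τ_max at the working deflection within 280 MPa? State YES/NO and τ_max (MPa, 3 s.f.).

(a) 12 coils; (b) NO, τ_max = 338 MPa

N_a = Gd⁴/(8D³k) = (76.2×10³)(3.7⁴)/(8·31.0³·5) = 11.98 → N_a = 12
Actual rate k = Gd⁴/(8D³·12) = 4.9935 N/mm
Working load F = kδ = 4.9935·37 = 184.76 N
C = 31.0/3.7 = 8.3784; K_W = (4C−1)/(4C−4)+0.615/C = 1.1751
τ_max = K_W·8FD/(πd³) = 1.1751·287.94 = 338.35 MPa
τ_max > 280 MPa → exceeds allowable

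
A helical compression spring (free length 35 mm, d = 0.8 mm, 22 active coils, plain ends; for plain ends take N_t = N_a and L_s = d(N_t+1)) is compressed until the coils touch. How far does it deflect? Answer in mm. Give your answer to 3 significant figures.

16.6 mm

N_t = 22; L_s = 0.8·23 = 18.4 mm
δ_solid = L₀ − L_s = 35 − 18.4 = 16.6 mm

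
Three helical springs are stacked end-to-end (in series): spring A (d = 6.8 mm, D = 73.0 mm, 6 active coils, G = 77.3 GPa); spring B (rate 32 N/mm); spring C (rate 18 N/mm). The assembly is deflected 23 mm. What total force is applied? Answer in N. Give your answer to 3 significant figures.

115 N

k_A = Gd⁴/(8D³N_a) = (77.3×10³)(6.8⁴)/(8·73.0³·6) = 8.8513 N/mm
Series: 1/k_eq = 1/8.8513 + 1/32 + 1/18 = 0.19978; k_eq = 5.0054 N/mm
F = k_eq·δ = 5.0054·23 = 115.12 N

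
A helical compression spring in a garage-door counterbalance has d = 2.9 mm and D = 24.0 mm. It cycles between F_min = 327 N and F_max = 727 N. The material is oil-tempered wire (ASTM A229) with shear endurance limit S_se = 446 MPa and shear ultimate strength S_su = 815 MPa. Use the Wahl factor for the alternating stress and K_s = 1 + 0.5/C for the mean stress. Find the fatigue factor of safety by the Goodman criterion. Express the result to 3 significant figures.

C = D/d = 24.0/2.9 = 8.2759; K_W = (4C−1)/(4C−4)+0.615/C = 1.1774; K_s = 1+0.5/C = 1.0604
F_a = (F_max−F_min)/2 = 200 N; F_m = (F_max+F_min)/2 = 527 N
τ_a = K_W·8F_aD/(πd³) = 1.1774 × 501.17 = 590.08 MPa
τ_m = K_s·8F_mD/(πd³) = 1.0604 × 1320.6 = 1400.4 MPa
Goodman: 1/n_f = τ_a/S_se + τ_m/S_su = 590.08/446 + 1400.4/815 = 1.32304 + 1.71825 = 3.0413
n_f = 1/3.0413 = 0.3288

0.329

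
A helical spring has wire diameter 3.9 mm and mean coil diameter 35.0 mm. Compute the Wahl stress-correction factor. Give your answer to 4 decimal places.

C = D/d = 35.0/3.9 = 8.9744
K_W = (4C−1)/(4C−4) + 0.615/C = 34.897/31.897 + 0.0685 = 1.1626

1.1626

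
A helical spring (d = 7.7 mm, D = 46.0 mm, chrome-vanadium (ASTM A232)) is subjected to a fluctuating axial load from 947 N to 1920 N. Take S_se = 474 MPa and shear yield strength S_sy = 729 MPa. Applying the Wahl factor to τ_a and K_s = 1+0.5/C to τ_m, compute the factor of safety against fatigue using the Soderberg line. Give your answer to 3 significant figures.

1.14

C = D/d = 46.0/7.7 = 5.9740; K_W = (4C−1)/(4C−4)+0.615/C = 1.2537; K_s = 1+0.5/C = 1.0837
F_a = (F_max−F_min)/2 = 486.5 N; F_m = (F_max+F_min)/2 = 1433.5 N
τ_a = K_W·8F_aD/(πd³) = 1.2537 × 124.83 = 156.5 MPa
τ_m = K_s·8F_mD/(πd³) = 1.0837 × 367.81 = 398.59 MPa
Soderberg: 1/n_f = τ_a/S_se + τ_m/S_sy = 156.5/474 + 398.59/729 = 0.33017 + 0.54677 = 0.87694
n_f = 1/0.87694 = 1.14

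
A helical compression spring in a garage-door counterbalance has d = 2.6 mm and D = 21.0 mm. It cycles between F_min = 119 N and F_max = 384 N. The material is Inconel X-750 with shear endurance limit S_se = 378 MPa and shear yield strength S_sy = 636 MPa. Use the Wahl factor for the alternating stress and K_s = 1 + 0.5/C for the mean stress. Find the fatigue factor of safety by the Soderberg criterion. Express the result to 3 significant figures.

C = D/d = 21.0/2.6 = 8.0769; K_W = (4C−1)/(4C−4)+0.615/C = 1.1821; K_s = 1+0.5/C = 1.0619
F_a = (F_max−F_min)/2 = 132.5 N; F_m = (F_max+F_min)/2 = 251.5 N
τ_a = K_W·8F_aD/(πd³) = 1.1821 × 403.14 = 476.56 MPa
τ_m = K_s·8F_mD/(πd³) = 1.0619 × 765.2 = 812.57 MPa
Soderberg: 1/n_f = τ_a/S_se + τ_m/S_sy = 476.56/378 + 812.57/636 = 1.26074 + 1.27763 = 2.5384
n_f = 1/2.5384 = 0.394

0.394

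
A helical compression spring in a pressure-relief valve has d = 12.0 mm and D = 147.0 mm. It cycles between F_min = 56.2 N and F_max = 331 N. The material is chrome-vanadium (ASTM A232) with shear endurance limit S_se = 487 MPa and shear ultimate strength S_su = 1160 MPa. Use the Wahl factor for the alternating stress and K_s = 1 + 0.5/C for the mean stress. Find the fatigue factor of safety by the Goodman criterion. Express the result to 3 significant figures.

9.44

C = D/d = 147.0/12.0 = 12.2500; K_W = (4C−1)/(4C−4)+0.615/C = 1.1169; K_s = 1+0.5/C = 1.0408
F_a = (F_max−F_min)/2 = 137.4 N; F_m = (F_max+F_min)/2 = 193.6 N
τ_a = K_W·8F_aD/(πd³) = 1.1169 × 29.765 = 33.243 MPa
τ_m = K_s·8F_mD/(πd³) = 1.0408 × 41.939 = 43.651 MPa
Goodman: 1/n_f = τ_a/S_se + τ_m/S_su = 33.243/487 + 43.651/1160 = 0.06826 + 0.03763 = 0.10589
n_f = 1/0.10589 = 9.444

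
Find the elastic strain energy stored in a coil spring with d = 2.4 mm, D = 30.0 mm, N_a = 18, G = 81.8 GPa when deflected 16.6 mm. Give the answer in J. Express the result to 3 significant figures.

0.0962 J

k = Gd⁴/(8D³N_a) = (81.8×10³)(2.4⁴)/(8·30.0³·18) = 0.69803 N/mm
U = ½kδ² = 0.5 × 0.69803 × 16.6² = 96.174 N·mm = 0.096174 J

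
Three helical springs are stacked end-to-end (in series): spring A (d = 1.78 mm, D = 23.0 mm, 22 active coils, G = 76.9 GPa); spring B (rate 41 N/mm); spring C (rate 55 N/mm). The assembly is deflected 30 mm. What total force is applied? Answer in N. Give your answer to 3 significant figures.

10.7 N

k_A = Gd⁴/(8D³N_a) = (76.9×10³)(1.78⁴)/(8·23.0³·22) = 0.3605 N/mm
Series: 1/k_eq = 1/0.3605 + 1/41 + 1/55 = 2.8165; k_eq = 0.35505 N/mm
F = k_eq·δ = 0.35505·30 = 10.652 N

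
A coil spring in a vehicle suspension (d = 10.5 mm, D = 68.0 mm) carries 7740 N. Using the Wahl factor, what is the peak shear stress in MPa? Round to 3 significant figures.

Spring index C = D/d = 68.0/10.5 = 6.4762
K_W = (4C−1)/(4C−4) + 0.615/C = 24.905/21.905 + 0.0950 = 1.2319
τ₀ = 8FD/(πd³) = 8·7740·68.0/(π·10.5³) = 4.21056e+06/3636.8 = 1157.8 MPa
τ_max = K·τ₀ = 1.2319 × 1157.8 = 1426.3 MPa

1430 MPa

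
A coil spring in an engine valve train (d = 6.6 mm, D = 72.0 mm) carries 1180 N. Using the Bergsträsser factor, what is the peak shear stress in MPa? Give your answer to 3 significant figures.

Spring index C = D/d = 72.0/6.6 = 10.9091
K_B = (4C+2)/(4C−3) = 45.636/40.636 = 1.1230
τ₀ = 8FD/(πd³) = 8·1180·72.0/(π·6.6³) = 679680/903.2 = 752.53 MPa
τ_max = K·τ₀ = 1.1230 × 752.53 = 845.12 MPa

845 MPa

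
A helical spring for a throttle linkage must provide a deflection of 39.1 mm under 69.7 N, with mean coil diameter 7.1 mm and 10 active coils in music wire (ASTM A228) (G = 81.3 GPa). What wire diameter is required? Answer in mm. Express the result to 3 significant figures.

Required rate k = F/δ = 69.7/39.1 = 1.7826 N/mm
d = (8D³N_a·k / G)^(1/4) = (8·7.1³·10·1.7826 / (81.3×10³))^0.25
  = (0.62781)^0.25 = 0.8901 mm

0.890 mm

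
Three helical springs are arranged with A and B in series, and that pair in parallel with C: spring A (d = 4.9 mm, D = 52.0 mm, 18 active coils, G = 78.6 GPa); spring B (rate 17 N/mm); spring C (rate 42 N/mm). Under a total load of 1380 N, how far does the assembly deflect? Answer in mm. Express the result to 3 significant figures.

k_A = Gd⁴/(8D³N_a) = (78.6×10³)(4.9⁴)/(8·52.0³·18) = 2.2379 N/mm
Springs A,B series: k_AB = 1/(1/2.2379+1/17) = 1.9775 N/mm; parallel with C: k_eq = 1.9775+42 = 43.978 N/mm
δ = F/k_eq = 1380/43.978 = 31.38 mm

31.4 mm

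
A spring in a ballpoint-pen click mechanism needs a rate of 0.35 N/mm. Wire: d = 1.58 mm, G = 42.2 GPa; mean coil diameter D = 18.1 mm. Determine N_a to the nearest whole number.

16

N_a = Gd⁴/(8D³k) = (42.2×10³ × 1.58⁴)/(8 × 18.1³ × 0.35)
    = 262991 / 16603.3 = 15.84 → 16 coils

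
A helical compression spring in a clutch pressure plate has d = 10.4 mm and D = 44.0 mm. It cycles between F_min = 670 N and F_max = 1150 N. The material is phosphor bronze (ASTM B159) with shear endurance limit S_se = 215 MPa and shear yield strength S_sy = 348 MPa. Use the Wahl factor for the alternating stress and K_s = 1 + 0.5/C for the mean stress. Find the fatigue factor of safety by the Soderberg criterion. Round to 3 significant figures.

2.25

C = D/d = 44.0/10.4 = 4.2308; K_W = (4C−1)/(4C−4)+0.615/C = 1.3775; K_s = 1+0.5/C = 1.1182
F_a = (F_max−F_min)/2 = 240 N; F_m = (F_max+F_min)/2 = 910 N
τ_a = K_W·8F_aD/(πd³) = 1.3775 × 23.906 = 32.93 MPa
τ_m = K_s·8F_mD/(πd³) = 1.1182 × 90.643 = 101.36 MPa
Soderberg: 1/n_f = τ_a/S_se + τ_m/S_sy = 32.93/215 + 101.36/348 = 0.15316 + 0.29125 = 0.44442
n_f = 1/0.44442 = 2.25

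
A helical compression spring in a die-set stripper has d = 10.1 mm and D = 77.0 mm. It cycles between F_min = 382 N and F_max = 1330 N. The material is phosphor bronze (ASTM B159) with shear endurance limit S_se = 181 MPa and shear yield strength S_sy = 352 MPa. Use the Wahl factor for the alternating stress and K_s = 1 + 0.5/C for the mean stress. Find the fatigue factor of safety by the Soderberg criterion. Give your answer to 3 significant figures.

0.919

C = D/d = 77.0/10.1 = 7.6238; K_W = (4C−1)/(4C−4)+0.615/C = 1.1939; K_s = 1+0.5/C = 1.0656
F_a = (F_max−F_min)/2 = 474 N; F_m = (F_max+F_min)/2 = 856 N
τ_a = K_W·8F_aD/(πd³) = 1.1939 × 90.208 = 107.7 MPa
τ_m = K_s·8F_mD/(πd³) = 1.0656 × 162.91 = 173.59 MPa
Soderberg: 1/n_f = τ_a/S_se + τ_m/S_sy = 107.7/181 + 173.59/352 = 0.59502 + 0.49316 = 1.0882
n_f = 1/1.0882 = 0.919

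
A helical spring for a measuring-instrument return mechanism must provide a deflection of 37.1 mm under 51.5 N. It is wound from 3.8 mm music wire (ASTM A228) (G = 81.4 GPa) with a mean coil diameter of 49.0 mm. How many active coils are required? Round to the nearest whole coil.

13

Required rate k = F/δ = 51.5/37.1 = 1.3881 N/mm
N_a = Gd⁴/(8D³k) = (81.4×10³ × 3.8⁴)/(8 × 49.0³ × 1.3881)
    = 1.6973e+07 / 1.30651e+06 = 12.99 → 13 coils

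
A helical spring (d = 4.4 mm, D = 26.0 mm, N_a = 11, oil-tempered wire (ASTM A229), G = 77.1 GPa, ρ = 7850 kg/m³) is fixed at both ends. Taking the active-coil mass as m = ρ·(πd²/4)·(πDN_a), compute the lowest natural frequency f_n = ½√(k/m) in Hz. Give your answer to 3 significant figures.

209 Hz

k = Gd⁴/(8D³N_a) = (77.1×10³)(4.4⁴)/(8·26.0³·11) = 18.684 N/mm = 18684 N/m
Wire length L = πDN_a = π·26.0·11 = 898.5 mm
m = ρ·(πd²/4)·L = 7850 × 15.205×10⁻⁶ m² × 0.8985 m = 0.10725 kg
f_n = ½√(k/m) = 0.5·√(18684/0.10725) = 0.5·√(1.7421e+05) = 208.69 Hz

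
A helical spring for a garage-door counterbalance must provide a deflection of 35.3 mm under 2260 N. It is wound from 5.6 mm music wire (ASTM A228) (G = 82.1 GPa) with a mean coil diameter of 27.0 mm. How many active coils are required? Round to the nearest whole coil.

8

Required rate k = F/δ = 2260/35.3 = 64.023 N/mm
N_a = Gd⁴/(8D³k) = (82.1×10³ × 5.6⁴)/(8 × 27.0³ × 64.023)
    = 8.07412e+07 / 1.00813e+07 = 8.009 → 8 coils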